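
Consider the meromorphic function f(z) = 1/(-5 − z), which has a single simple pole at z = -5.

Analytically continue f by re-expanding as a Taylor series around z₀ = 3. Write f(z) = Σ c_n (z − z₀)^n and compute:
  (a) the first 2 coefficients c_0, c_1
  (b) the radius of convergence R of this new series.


Let w = z − z₀, so z = z₀ + w.
Then -5 − z = -5 − (z₀ + w) = (-5 − z₀) − w = -8 − w.
f(z) = 1/(-8 − w) = (1/(-8)) · 1/(1 − w/(-8)) = Σ_{n≥0} w^n / (-8)^(n+1).
So c_n = 1/(-8)^(n+1):
  c_0 = 1/(-8)^1 = -1/8.
  c_1 = 1/(-8)^2 = 1/64.
The series is valid for |w/d| < 1, i.e. |z − z₀| < |d|.
Radius of convergence: R = |-5 − z₀| = |-8| = 8 (distance from z₀ to the singularity z = -5).

c_0 = -1/8, c_1 = 1/64; R = 8.


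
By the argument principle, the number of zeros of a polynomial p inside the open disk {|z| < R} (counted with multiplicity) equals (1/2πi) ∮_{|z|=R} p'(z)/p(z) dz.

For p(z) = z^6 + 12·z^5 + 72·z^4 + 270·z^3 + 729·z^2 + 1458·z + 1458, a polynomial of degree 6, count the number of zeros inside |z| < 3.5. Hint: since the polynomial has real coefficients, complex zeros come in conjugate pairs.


The zeros of p are: (0 + 3i), (0 - 3i), (-3 + 3i), (-3 - 3i), -3, -3.
Their magnitudes are: 3, 3, 4.243, 4.243, 3, 3.
Zeros with |z| < R = 3.5: (0 + 3i), (0 - 3i), -3, -3.
Count = 4.
By the argument principle, (1/2πi) ∮_{|z|=R} p'(z)/p(z) dz equals exactly this count.

Number of zeros inside |z| < 3.5: 4.


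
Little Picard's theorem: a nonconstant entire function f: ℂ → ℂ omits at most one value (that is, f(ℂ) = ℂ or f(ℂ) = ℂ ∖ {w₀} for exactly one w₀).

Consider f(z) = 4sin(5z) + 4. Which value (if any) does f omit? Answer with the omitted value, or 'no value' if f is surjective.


Little Picard bounds the complement of f(ℂ) to at most one point.
sin is entire and surjective onto ℂ: for every w ∈ ℂ, sin(ζ) = w has a solution ζ ∈ ℂ (e.g., via the complex inverse arcsin). With ζ = 5z this gives z = ζ/(5). Then 4·sin(5z) takes every value in 4·ℂ = ℂ, and adding 4 is a bijection of ℂ. So f is surjective and omits no value. (Note: only on the real line is sin bounded by [−1, 1].)

Omitted value: no value.


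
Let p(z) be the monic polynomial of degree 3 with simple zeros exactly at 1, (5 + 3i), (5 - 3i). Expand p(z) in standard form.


The polynomial is p(z) = ∏_{α ∈ S} (z − α), where S = {1, (5 + 3i), (5 - 3i)}.
Expanding the product yields: p(z) = z^3 -11·z^2 + 44·z -34.
Note conjugate pairs combine to real quadratics: (z − (5+3i))(z − (5−3i)) = z² − 10z + 34.
The resulting polynomial has degree 3 and real coefficients as required.

p(z) = z^3 -11·z^2 + 44·z -34.


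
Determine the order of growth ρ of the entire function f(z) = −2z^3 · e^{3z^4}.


M(r) = max_{|z|=r} |-2|·|z|^3·|e^{3z^4}| = 2·r^3 · e^{3r^4} (the factors attain their maxima compatibly on |z|=r). Then log M(r) = log 2 + 3·log r + 3r^4, dominated by the last term, so log log M(r) ~ 4·log r. The polynomial factor -2z^3 contributes only a log r term and does not affect the order. ρ = 4.
Therefore ρ = 4.

Order ρ = 4.


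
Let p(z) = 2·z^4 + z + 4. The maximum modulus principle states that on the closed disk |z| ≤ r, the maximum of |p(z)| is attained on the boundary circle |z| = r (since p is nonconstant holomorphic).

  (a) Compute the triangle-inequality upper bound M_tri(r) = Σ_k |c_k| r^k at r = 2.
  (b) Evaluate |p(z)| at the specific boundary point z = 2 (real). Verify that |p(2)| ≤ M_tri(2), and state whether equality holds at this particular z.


Coefficients: c_0 = 4, c_1 = 1, c_2 = 0, c_3 = 0, c_4 = 2. Radius r = 2.
Part (a). Triangle bound: M_tri(r) = Σ_k |c_k| r^k
  = |4|·2^0 + |1|·2^1 + |0|·2^2 + |0|·2^3 + |2|·2^4
  = 4 + 2 + 0 + 0 + 32 = 38.
This bounds M(r) := max_{|z|=r} |p(z)| from above; equality holds iff all terms c_k z^k can be made to align in phase at a single z on |z|=r.
Part (b). At z = 2 (real, on the circle |z| = r):
  p(2) = (4)·2^0 + (1)·2^1 + (0)·2^2 + (0)·2^3 + (2)·2^4 = 38.
  |p(2)| = 38.
Since all nonzero coefficients share the same sign, |p(2)| = 38 = M_tri(2); the triangle bound is attained at z = 2, so in fact M(r) = 38.

M_tri(2) = 38; |p(2)| = 38; equality at z=2: yes.


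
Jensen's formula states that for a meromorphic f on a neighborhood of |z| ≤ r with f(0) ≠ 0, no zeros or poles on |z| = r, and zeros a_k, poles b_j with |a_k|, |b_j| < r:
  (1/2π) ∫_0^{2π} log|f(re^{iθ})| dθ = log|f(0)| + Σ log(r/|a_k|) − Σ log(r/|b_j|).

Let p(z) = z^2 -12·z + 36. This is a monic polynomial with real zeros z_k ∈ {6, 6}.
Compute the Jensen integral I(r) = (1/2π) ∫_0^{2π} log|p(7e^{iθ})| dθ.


Zeros: 6, 6; r = 7.
Inside |z| < r: 6, 6. Outside (|z| ≥ r): ∅.
p(0) = 36, so log|p(0)| = log(36) = 3.5835.
Apply Jensen: I(r) = log|p(0)| + Σ_k log(r/|z_k|), summed over zeros inside |z| < r.
  log(r/|z_k|) for z_k = 6: log(7/6) = 0.1542
  log(r/|z_k|) for z_k = 6: log(7/6) = 0.1542
Sum over inside zeros: 0.3083.
I(r) = log|p(0)| + (inside sum) = 3.5835 + 0.3083 = 3.8918.
Closed form (all zeros inside, monic): I(r) = n·log(r) = 2·log(7) = 3.8918. ✓

I(r) ≈ 3.8918.


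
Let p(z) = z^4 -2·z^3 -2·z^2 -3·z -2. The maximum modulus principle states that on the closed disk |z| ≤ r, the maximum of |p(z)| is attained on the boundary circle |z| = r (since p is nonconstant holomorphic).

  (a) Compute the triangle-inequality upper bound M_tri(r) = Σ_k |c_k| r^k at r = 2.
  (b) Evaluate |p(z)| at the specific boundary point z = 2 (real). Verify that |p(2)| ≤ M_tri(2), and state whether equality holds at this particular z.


Coefficients: c_0 = -2, c_1 = -3, c_2 = -2, c_3 = -2, c_4 = 1. Radius r = 2.
Part (a). Triangle bound: M_tri(r) = Σ_k |c_k| r^k
  = |-2|·2^0 + |-3|·2^1 + |-2|·2^2 + |-2|·2^3 + |1|·2^4
  = 2 + 6 + 8 + 16 + 16 = 48.
This bounds M(r) := max_{|z|=r} |p(z)| from above; equality holds iff all terms c_k z^k can be made to align in phase at a single z on |z|=r.
Part (b). At z = 2 (real, on the circle |z| = r):
  p(2) = (-2)·2^0 + (-3)·2^1 + (-2)·2^2 + (-2)·2^3 + (1)·2^4 = -16.
  |p(2)| = 16.
Check: |p(2)| = 16 ≤ 48 = M_tri(2). ✓ Equality does not hold at z = 2 (the coefficients have mixed signs, so the terms do not all align in phase there).

M_tri(2) = 48; |p(2)| = 16; equality at z=2: no.


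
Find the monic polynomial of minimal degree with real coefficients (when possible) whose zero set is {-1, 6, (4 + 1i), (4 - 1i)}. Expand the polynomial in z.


The polynomial is p(z) = ∏_{α ∈ S} (z − α), where S = {-1, 6, (4 + 1i), (4 - 1i)}.
Expanding the product yields: p(z) = z^4 -13·z^3 + 51·z^2 -37·z -102.
Note conjugate pairs combine to real quadratics: (z − (4+1i))(z − (4−1i)) = z² − 8z + 17.
The resulting polynomial has degree 4 and real coefficients as required.

p(z) = z^4 -13·z^3 + 51·z^2 -37·z -102.


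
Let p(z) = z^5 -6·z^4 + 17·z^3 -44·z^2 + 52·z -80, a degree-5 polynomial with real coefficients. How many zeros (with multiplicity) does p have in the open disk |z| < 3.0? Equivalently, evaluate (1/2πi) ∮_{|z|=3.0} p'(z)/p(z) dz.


The zeros of p are: 4, (0 + 2i), (0 - 2i), (1 + 2i), (1 - 2i).
Their magnitudes are: 4, 2, 2, 2.236, 2.236.
Zeros with |z| < R = 3.0: (0 + 2i), (0 - 2i), (1 + 2i), (1 - 2i).
Count = 4.
By the argument principle, (1/2πi) ∮_{|z|=R} p'(z)/p(z) dz equals exactly this count.

Number of zeros inside |z| < 3.0: 4.


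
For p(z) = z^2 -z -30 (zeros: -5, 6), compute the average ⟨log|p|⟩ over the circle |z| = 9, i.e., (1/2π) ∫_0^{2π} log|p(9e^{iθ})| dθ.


Zeros: -5, 6; r = 9.
Inside |z| < r: -5, 6. Outside (|z| ≥ r): ∅.
p(0) = -30, so log|p(0)| = log(30) = 3.4012.
Apply Jensen: I(r) = log|p(0)| + Σ_k log(r/|z_k|), summed over zeros inside |z| < r.
  log(r/|z_k|) for z_k = -5: log(9/5) = 0.5878
  log(r/|z_k|) for z_k = 6: log(9/6) = 0.4055
Sum over inside zeros: 0.9933.
I(r) = log|p(0)| + (inside sum) = 3.4012 + 0.9933 = 4.3944.
Closed form (all zeros inside, monic): I(r) = n·log(r) = 2·log(9) = 4.3944. ✓

I(r) ≈ 4.3944.


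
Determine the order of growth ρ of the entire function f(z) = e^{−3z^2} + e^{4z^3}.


Each summand is entire of order 2 and 3 respectively (as in the single-exponential case). The order of a sum is at most the max of the orders, so ρ ≤ 3. For the lower bound: on |z|=r choose arg z so that 4z^3 is real positive; then |e^{4z^3}| = e^{4r^3} while |e^{-3z^2}| ≤ e^{3r^2} = o(e^{4r^3}). So |f| ≥ e^{4r^3}(1 − o(1)) and ρ ≥ 3. Hence ρ = max(2, 3) = 3.
Therefore ρ = 3.

Order ρ = 3.


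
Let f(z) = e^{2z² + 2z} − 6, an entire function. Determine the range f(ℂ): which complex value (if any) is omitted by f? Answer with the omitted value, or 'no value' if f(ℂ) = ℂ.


Little Picard bounds the complement of f(ℂ) to at most one point.
The exponent g(z) = 2z² + 2z is a nonconstant polynomial, hence surjective onto ℂ. So e^{g(z)} takes every value in {e^w : w ∈ ℂ} = ℂ ∖ {0}. Adding -6 shifts the range to ℂ ∖ {-6}. f omits exactly -6.

Omitted value: -6.


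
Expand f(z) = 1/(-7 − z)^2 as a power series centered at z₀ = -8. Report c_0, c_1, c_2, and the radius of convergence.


Let w = z − z₀, so z = z₀ + w.
Then -7 − z = -7 − (z₀ + w) = (-7 − z₀) − w = 1 − w.
f(z) = 1/(1 − w)^2 = (1/(1)^2) · (1 − w/(1))^{−2}.
By the binomial series (1−u)^{−2} = Σ_{n≥0} C(n+1, 1) u^n for |u|<1, with u = w/(1):
  c_n = C(n+1, 1) / (1)^(n+2).
  c_0 = 1/(1)^2 = 1.
  c_1 = 2/(1)^3 = 2.
  c_2 = 3/(1)^4 = 3.
The series is valid for |w/d| < 1, i.e. |z − z₀| < |d|.
Radius of convergence: R = |-7 − z₀| = |1| = 1 (distance from z₀ to the singularity z = -7).

c_0 = 1, c_1 = 2, c_2 = 3; R = 1.


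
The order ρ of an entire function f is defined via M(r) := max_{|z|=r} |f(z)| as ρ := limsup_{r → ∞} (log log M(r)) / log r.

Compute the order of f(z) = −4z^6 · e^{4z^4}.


M(r) = max_{|z|=r} |-4|·|z|^6·|e^{4z^4}| = 4·r^6 · e^{4r^4} (the factors attain their maxima compatibly on |z|=r). Then log M(r) = log 4 + 6·log r + 4r^4, dominated by the last term, so log log M(r) ~ 4·log r. The polynomial factor -4z^6 contributes only a log r term and does not affect the order. ρ = 4.
Therefore ρ = 4.

Order ρ = 4.


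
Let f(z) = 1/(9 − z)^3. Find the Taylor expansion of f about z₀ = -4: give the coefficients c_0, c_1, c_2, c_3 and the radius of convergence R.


Let w = z − z₀, so z = z₀ + w.
Then 9 − z = 9 − (z₀ + w) = (9 − z₀) − w = 13 − w.
f(z) = 1/(13 − w)^3 = (1/(13)^3) · (1 − w/(13))^{−3}.
By the binomial series (1−u)^{−3} = Σ_{n≥0} C(n+2, 2) u^n for |u|<1, with u = w/(13):
  c_n = C(n+2, 2) / (13)^(n+3).
  c_0 = 1/(13)^3 = 1/2197.
  c_1 = 3/(13)^4 = 3/28561.
  c_2 = 6/(13)^5 = 6/371293.
  c_3 = 10/(13)^6 = 10/4826809.
The series is valid for |w/d| < 1, i.e. |z − z₀| < |d|.
Radius of convergence: R = |9 − z₀| = |13| = 13 (distance from z₀ to the singularity z = 9).

c_0 = 1/2197, c_1 = 3/28561, c_2 = 6/371293, c_3 = 10/4826809; R = 13.


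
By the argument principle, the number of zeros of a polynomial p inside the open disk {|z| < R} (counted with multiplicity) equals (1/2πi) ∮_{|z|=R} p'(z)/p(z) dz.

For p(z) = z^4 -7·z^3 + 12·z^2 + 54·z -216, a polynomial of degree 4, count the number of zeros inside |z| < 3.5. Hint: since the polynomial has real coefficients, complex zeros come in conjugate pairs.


The zeros of p are: -3, 4, (3 + 3i), (3 - 3i).
Their magnitudes are: 3, 4, 4.243, 4.243.
Zeros with |z| < R = 3.5: -3.
Count = 1.
By the argument principle, (1/2πi) ∮_{|z|=R} p'(z)/p(z) dz equals exactly this count.

Number of zeros inside |z| < 3.5: 1.


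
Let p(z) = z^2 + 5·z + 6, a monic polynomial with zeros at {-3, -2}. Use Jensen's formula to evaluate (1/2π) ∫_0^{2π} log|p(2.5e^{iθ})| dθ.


Zeros: -3, -2; r = 2.5.
Inside |z| < r: -2. Outside (|z| ≥ r): -3.
p(0) = 6, so log|p(0)| = log(6) = 1.7918.
Apply Jensen: I(r) = log|p(0)| + Σ_k log(r/|z_k|), summed over zeros inside |z| < r.
  log(r/|z_k|) for z_k = -2: log(2.5/2) = 0.2231
  Outside zeros (-3) contribute nothing to the Jensen sum.
Sum over inside zeros: 0.2231.
I(r) = log|p(0)| + (inside sum) = 1.7918 + 0.2231 = 2.0149.
Note: since some zeros are outside |z| ≤ r, the simplified n·log(r) form does NOT apply — only the inside zeros contribute.

I(r) ≈ 2.0149.


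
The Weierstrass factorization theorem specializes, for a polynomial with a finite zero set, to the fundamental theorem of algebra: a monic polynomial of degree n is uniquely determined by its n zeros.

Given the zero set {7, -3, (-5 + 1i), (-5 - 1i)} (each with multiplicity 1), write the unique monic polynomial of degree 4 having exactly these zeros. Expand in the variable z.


The polynomial is p(z) = ∏_{α ∈ S} (z − α), where S = {7, -3, (-5 + 1i), (-5 - 1i)}.
Expanding the product yields: p(z) = z^4 + 6·z^3 -35·z^2 -314·z -546.
Note conjugate pairs combine to real quadratics: (z − (-5+1i))(z − (-5−1i)) = z² + 10z + 26.
The resulting polynomial has degree 4 and real coefficients as required.

p(z) = z^4 + 6·z^3 -35·z^2 -314·z -546.


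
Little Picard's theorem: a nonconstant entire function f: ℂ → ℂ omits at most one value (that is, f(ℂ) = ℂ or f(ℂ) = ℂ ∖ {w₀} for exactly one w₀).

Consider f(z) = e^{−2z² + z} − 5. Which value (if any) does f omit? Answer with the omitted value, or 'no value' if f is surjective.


Little Picard bounds the complement of f(ℂ) to at most one point.
The exponent g(z) = −2z² + z is a nonconstant polynomial, hence surjective onto ℂ. So e^{g(z)} takes every value in {e^w : w ∈ ℂ} = ℂ ∖ {0}. Adding -5 shifts the range to ℂ ∖ {-5}. f omits exactly -5.

Omitted value: -5.


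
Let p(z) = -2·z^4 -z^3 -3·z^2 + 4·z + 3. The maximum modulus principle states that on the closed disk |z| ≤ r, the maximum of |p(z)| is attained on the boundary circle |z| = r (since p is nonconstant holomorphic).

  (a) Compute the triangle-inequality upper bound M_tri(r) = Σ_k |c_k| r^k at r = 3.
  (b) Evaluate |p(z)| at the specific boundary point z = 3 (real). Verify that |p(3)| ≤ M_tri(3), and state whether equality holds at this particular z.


Coefficients: c_0 = 3, c_1 = 4, c_2 = -3, c_3 = -1, c_4 = -2. Radius r = 3.
Part (a). Triangle bound: M_tri(r) = Σ_k |c_k| r^k
  = |3|·3^0 + |4|·3^1 + |-3|·3^2 + |-1|·3^3 + |-2|·3^4
  = 3 + 12 + 27 + 27 + 162 = 231.
This bounds M(r) := max_{|z|=r} |p(z)| from above; equality holds iff all terms c_k z^k can be made to align in phase at a single z on |z|=r.
Part (b). At z = 3 (real, on the circle |z| = r):
  p(3) = (3)·3^0 + (4)·3^1 + (-3)·3^2 + (-1)·3^3 + (-2)·3^4 = -201.
  |p(3)| = 201.
Check: |p(3)| = 201 ≤ 231 = M_tri(3). ✓ Equality does not hold at z = 3 (the coefficients have mixed signs, so the terms do not all align in phase there).

M_tri(3) = 231; |p(3)| = 201; equality at z=3: no.


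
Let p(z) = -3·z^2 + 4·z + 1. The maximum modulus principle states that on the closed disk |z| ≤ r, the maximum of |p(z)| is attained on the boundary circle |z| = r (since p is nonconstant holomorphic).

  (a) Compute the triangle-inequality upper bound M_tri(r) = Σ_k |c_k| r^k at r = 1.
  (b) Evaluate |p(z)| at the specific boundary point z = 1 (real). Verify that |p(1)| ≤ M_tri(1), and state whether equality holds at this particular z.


Coefficients: c_0 = 1, c_1 = 4, c_2 = -3. Radius r = 1.
Part (a). Triangle bound: M_tri(r) = Σ_k |c_k| r^k
  = |1|·1^0 + |4|·1^1 + |-3|·1^2
  = 1 + 4 + 3 = 8.
This bounds M(r) := max_{|z|=r} |p(z)| from above; equality holds iff all terms c_k z^k can be made to align in phase at a single z on |z|=r.
Part (b). At z = 1 (real, on the circle |z| = r):
  p(1) = (1)·1^0 + (4)·1^1 + (-3)·1^2 = 2.
  |p(1)| = 2.
Check: |p(1)| = 2 ≤ 8 = M_tri(1). ✓ Equality does not hold at z = 1 (the coefficients have mixed signs, so the terms do not all align in phase there).

M_tri(1) = 8; |p(1)| = 2; equality at z=1: no.


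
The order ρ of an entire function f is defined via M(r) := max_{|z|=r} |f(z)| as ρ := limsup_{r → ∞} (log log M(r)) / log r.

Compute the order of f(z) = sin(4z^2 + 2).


Write sin(w) = (e^{iw} ± e^{−iw})/(2 or 2i), so |sin(w)| ≤ e^{|w|}. With w = 4z^2 + 2, |w| ≤ 4r^2 + 2 on |z|=r, giving M(r) ≤ e^{4r^2 + 2} and ρ ≤ 2. For the lower bound, choose z on |z|=r with 4z^2 purely imaginary of modulus 4r^2; then |sin(4z^2 + 2)| grows like e^{4r^2}/2, so ρ ≥ 2. Hence ρ = 2.
Therefore ρ = 2.

Order ρ = 2.


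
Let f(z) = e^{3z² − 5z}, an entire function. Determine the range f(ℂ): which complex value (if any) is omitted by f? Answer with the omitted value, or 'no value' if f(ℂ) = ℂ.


Little Picard bounds the complement of f(ℂ) to at most one point.
The exponent g(z) = 3z² − 5z is a nonconstant polynomial, hence surjective onto ℂ. So e^{g(z)} takes every value in {e^w : w ∈ ℂ} = ℂ ∖ {0}. Adding 0 shifts the range to ℂ ∖ {0}. f omits exactly 0.

Omitted value: 0.


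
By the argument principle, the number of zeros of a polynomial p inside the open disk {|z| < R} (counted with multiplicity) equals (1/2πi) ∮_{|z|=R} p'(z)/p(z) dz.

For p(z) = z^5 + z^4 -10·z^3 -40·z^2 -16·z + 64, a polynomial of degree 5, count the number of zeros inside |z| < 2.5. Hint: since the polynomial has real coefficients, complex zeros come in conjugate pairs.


The zeros of p are: 4, 1, -2, (-2 + 2i), (-2 - 2i).
Their magnitudes are: 4, 1, 2, 2.828, 2.828.
Zeros with |z| < R = 2.5: 1, -2.
Count = 2.
By the argument principle, (1/2πi) ∮_{|z|=R} p'(z)/p(z) dz equals exactly this count.

Number of zeros inside |z| < 2.5: 2.


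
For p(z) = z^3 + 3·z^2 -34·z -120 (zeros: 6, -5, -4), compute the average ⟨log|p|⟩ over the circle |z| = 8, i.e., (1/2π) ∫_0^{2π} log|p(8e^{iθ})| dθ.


Zeros: -5, -4, 6; r = 8.
Inside |z| < r: -5, -4, 6. Outside (|z| ≥ r): ∅.
p(0) = -120, so log|p(0)| = log(120) = 4.7875.
Apply Jensen: I(r) = log|p(0)| + Σ_k log(r/|z_k|), summed over zeros inside |z| < r.
  log(r/|z_k|) for z_k = 6: log(8/6) = 0.2877
  log(r/|z_k|) for z_k = -5: log(8/5) = 0.4700
  log(r/|z_k|) for z_k = -4: log(8/4) = 0.6931
Sum over inside zeros: 1.4508.
I(r) = log|p(0)| + (inside sum) = 4.7875 + 1.4508 = 6.2383.
Closed form (all zeros inside, monic): I(r) = n·log(r) = 3·log(8) = 6.2383. ✓

I(r) ≈ 6.2383.


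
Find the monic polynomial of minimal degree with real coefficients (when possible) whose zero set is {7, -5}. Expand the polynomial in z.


The polynomial is p(z) = ∏_{α ∈ S} (z − α), where S = {7, -5}.
Expanding the product yields: p(z) = z^2 -2·z -35.
The resulting polynomial has degree 2 and real coefficients as required.

p(z) = z^2 -2·z -35.


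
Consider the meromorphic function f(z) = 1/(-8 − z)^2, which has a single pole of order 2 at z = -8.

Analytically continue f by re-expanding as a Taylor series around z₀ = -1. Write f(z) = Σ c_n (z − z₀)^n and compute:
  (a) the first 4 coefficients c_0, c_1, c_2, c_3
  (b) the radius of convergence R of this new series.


Let w = z − z₀, so z = z₀ + w.
Then -8 − z = -8 − (z₀ + w) = (-8 − z₀) − w = -7 − w.
f(z) = 1/(-7 − w)^2 = (1/(-7)^2) · (1 − w/(-7))^{−2}.
By the binomial series (1−u)^{−2} = Σ_{n≥0} C(n+1, 1) u^n for |u|<1, with u = w/(-7):
  c_n = C(n+1, 1) / (-7)^(n+2).
  c_0 = 1/(-7)^2 = 1/49.
  c_1 = 2/(-7)^3 = -2/343.
  c_2 = 3/(-7)^4 = 3/2401.
  c_3 = 4/(-7)^5 = -4/16807.
The series is valid for |w/d| < 1, i.e. |z − z₀| < |d|.
Radius of convergence: R = |-8 − z₀| = |-7| = 7 (distance from z₀ to the singularity z = -8).

c_0 = 1/49, c_1 = -2/343, c_2 = 3/2401, c_3 = -4/16807; R = 7.


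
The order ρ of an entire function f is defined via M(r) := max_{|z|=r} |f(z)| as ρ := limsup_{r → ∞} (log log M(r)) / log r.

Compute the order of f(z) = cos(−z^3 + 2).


Write cos(w) = (e^{iw} ± e^{−iw})/(2 or 2i), so |cos(w)| ≤ e^{|w|}. With w = −z^3 + 2, |w| ≤ 1r^3 + 2 on |z|=r, giving M(r) ≤ e^{1r^3 + 2} and ρ ≤ 3. For the lower bound, choose z on |z|=r with -1z^3 purely imaginary of modulus 1r^3; then |cos(−z^3 + 2)| grows like e^{1r^3}/2, so ρ ≥ 3. Hence ρ = 3.
Therefore ρ = 3.

Order ρ = 3.


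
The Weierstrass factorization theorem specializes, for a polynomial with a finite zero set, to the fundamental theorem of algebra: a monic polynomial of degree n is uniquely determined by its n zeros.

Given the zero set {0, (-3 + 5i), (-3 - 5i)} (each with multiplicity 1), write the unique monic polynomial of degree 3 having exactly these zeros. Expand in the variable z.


The polynomial is p(z) = ∏_{α ∈ S} (z − α), where S = {0, (-3 + 5i), (-3 - 5i)}.
Expanding the product yields: p(z) = z^3 + 6·z^2 + 34·z.
Note conjugate pairs combine to real quadratics: (z − (-3+5i))(z − (-3−5i)) = z² + 6z + 34.
The resulting polynomial has degree 3 and real coefficients as required.

p(z) = z^3 + 6·z^2 + 34·z.


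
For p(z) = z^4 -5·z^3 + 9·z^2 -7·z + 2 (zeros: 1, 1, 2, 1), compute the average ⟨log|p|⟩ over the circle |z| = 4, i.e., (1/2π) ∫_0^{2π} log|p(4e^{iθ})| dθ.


Zeros: 1, 1, 1, 2; r = 4.
Inside |z| < r: 1, 1, 1, 2. Outside (|z| ≥ r): ∅.
p(0) = 2, so log|p(0)| = log(2) = 0.6931.
Apply Jensen: I(r) = log|p(0)| + Σ_k log(r/|z_k|), summed over zeros inside |z| < r.
  log(r/|z_k|) for z_k = 1: log(4/1) = 1.3863
  log(r/|z_k|) for z_k = 1: log(4/1) = 1.3863
  log(r/|z_k|) for z_k = 2: log(4/2) = 0.6931
  log(r/|z_k|) for z_k = 1: log(4/1) = 1.3863
Sum over inside zeros: 4.8520.
I(r) = log|p(0)| + (inside sum) = 0.6931 + 4.8520 = 5.5452.
Closed form (all zeros inside, monic): I(r) = n·log(r) = 4·log(4) = 5.5452. ✓

I(r) ≈ 5.5452.


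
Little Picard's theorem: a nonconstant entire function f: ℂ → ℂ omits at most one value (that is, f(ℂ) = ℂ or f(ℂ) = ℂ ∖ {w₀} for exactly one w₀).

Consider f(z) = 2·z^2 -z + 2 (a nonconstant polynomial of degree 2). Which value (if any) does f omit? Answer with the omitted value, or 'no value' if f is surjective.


Little Picard bounds the complement of f(ℂ) to at most one point.
For every w ∈ ℂ, the equation p(z) − w = 0 is a nonconstant polynomial in z and hence has at least one root by the fundamental theorem of algebra. So p is surjective onto ℂ, omitting no value.

Omitted value: no value.


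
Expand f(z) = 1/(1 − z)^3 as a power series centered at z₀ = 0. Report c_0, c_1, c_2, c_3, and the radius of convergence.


Let w = z − z₀, so z = z₀ + w.
Then 1 − z = 1 − (z₀ + w) = (1 − z₀) − w = 1 − w.
f(z) = 1/(1 − w)^3 = (1/(1)^3) · (1 − w/(1))^{−3}.
By the binomial series (1−u)^{−3} = Σ_{n≥0} C(n+2, 2) u^n for |u|<1, with u = w/(1):
  c_n = C(n+2, 2) / (1)^(n+3).
  c_0 = 1/(1)^3 = 1.
  c_1 = 3/(1)^4 = 3.
  c_2 = 6/(1)^5 = 6.
  c_3 = 10/(1)^6 = 10.
The series is valid for |w/d| < 1, i.e. |z − z₀| < |d|.
Radius of convergence: R = |1 − z₀| = |1| = 1 (distance from z₀ to the singularity z = 1).

c_0 = 1, c_1 = 3, c_2 = 6, c_3 = 10; R = 1.


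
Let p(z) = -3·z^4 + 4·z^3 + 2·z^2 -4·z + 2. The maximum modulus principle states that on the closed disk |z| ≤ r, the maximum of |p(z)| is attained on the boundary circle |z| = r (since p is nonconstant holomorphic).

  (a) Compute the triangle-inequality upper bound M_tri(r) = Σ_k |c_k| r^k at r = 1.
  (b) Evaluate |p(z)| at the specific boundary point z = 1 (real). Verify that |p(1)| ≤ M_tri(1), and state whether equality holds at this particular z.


Coefficients: c_0 = 2, c_1 = -4, c_2 = 2, c_3 = 4, c_4 = -3. Radius r = 1.
Part (a). Triangle bound: M_tri(r) = Σ_k |c_k| r^k
  = |2|·1^0 + |-4|·1^1 + |2|·1^2 + |4|·1^3 + |-3|·1^4
  = 2 + 4 + 2 + 4 + 3 = 15.
This bounds M(r) := max_{|z|=r} |p(z)| from above; equality holds iff all terms c_k z^k can be made to align in phase at a single z on |z|=r.
Part (b). At z = 1 (real, on the circle |z| = r):
  p(1) = (2)·1^0 + (-4)·1^1 + (2)·1^2 + (4)·1^3 + (-3)·1^4 = 1.
  |p(1)| = 1.
Check: |p(1)| = 1 ≤ 15 = M_tri(1). ✓ Equality does not hold at z = 1 (the coefficients have mixed signs, so the terms do not all align in phase there).

M_tri(1) = 15; |p(1)| = 1; equality at z=1: no.


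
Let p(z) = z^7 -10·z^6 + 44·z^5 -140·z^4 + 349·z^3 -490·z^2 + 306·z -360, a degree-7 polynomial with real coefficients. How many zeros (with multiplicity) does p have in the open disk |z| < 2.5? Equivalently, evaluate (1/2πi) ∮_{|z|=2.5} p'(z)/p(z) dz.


The zeros of p are: 4, (0 + 3i), (0 - 3i), (0 + 1i), (0 - 1i), (3 + 1i), (3 - 1i).
Their magnitudes are: 4, 3, 3, 1, 1, 3.162, 3.162.
Zeros with |z| < R = 2.5: (0 + 1i), (0 - 1i).
Count = 2.
By the argument principle, (1/2πi) ∮_{|z|=R} p'(z)/p(z) dz equals exactly this count.

Number of zeros inside |z| < 2.5: 2.


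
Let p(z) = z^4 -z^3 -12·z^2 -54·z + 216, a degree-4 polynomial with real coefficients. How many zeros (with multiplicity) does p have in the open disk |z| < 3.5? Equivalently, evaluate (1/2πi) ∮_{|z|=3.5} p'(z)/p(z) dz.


The zeros of p are: 4, (-3 + 3i), (-3 - 3i), 3.
Their magnitudes are: 4, 4.243, 4.243, 3.
Zeros with |z| < R = 3.5: 3.
Count = 1.
By the argument principle, (1/2πi) ∮_{|z|=R} p'(z)/p(z) dz equals exactly this count.

Number of zeros inside |z| < 3.5: 1.


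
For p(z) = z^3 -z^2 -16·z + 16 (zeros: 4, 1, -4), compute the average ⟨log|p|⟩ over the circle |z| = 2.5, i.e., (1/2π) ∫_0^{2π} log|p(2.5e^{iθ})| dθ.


Zeros: -4, 1, 4; r = 2.5.
Inside |z| < r: 1. Outside (|z| ≥ r): -4, 4.
p(0) = 16, so log|p(0)| = log(16) = 2.7726.
Apply Jensen: I(r) = log|p(0)| + Σ_k log(r/|z_k|), summed over zeros inside |z| < r.
  log(r/|z_k|) for z_k = 1: log(2.5/1) = 0.9163
  Outside zeros (-4, 4) contribute nothing to the Jensen sum.
Sum over inside zeros: 0.9163.
I(r) = log|p(0)| + (inside sum) = 2.7726 + 0.9163 = 3.6889.
Note: since some zeros are outside |z| ≤ r, the simplified n·log(r) form does NOT apply — only the inside zeros contribute.

I(r) ≈ 3.6889.


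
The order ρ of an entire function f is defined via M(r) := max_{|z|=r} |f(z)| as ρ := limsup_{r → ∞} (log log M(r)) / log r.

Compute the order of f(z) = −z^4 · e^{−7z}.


M(r) = max_{|z|=r} |-1|·|z|^4·|e^{−7z}| = 1·r^4 · e^{7r^1} (the factors attain their maxima compatibly on |z|=r). Then log M(r) = log 1 + 4·log r + 7r^1, dominated by the last term, so log log M(r) ~ 1·log r. The polynomial factor -1z^4 contributes only a log r term and does not affect the order. ρ = 1.
Therefore ρ = 1.

Order ρ = 1.


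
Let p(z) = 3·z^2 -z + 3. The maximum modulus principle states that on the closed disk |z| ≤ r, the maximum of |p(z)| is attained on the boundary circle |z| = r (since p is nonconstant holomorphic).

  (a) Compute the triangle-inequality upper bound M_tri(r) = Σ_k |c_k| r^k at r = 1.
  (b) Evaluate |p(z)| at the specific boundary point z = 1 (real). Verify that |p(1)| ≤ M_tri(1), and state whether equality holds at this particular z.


Coefficients: c_0 = 3, c_1 = -1, c_2 = 3. Radius r = 1.
Part (a). Triangle bound: M_tri(r) = Σ_k |c_k| r^k
  = |3|·1^0 + |-1|·1^1 + |3|·1^2
  = 3 + 1 + 3 = 7.
This bounds M(r) := max_{|z|=r} |p(z)| from above; equality holds iff all terms c_k z^k can be made to align in phase at a single z on |z|=r.
Part (b). At z = 1 (real, on the circle |z| = r):
  p(1) = (3)·1^0 + (-1)·1^1 + (3)·1^2 = 5.
  |p(1)| = 5.
Check: |p(1)| = 5 ≤ 7 = M_tri(1). ✓ Equality does not hold at z = 1 (the coefficients have mixed signs, so the terms do not all align in phase there).

M_tri(1) = 7; |p(1)| = 5; equality at z=1: no.


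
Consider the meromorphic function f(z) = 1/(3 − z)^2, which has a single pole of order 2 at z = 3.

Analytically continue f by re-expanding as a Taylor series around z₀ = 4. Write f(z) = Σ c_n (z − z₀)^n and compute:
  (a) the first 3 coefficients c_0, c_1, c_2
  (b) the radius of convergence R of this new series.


Let w = z − z₀, so z = z₀ + w.
Then 3 − z = 3 − (z₀ + w) = (3 − z₀) − w = -1 − w.
f(z) = 1/(-1 − w)^2 = (1/(-1)^2) · (1 − w/(-1))^{−2}.
By the binomial series (1−u)^{−2} = Σ_{n≥0} C(n+1, 1) u^n for |u|<1, with u = w/(-1):
  c_n = C(n+1, 1) / (-1)^(n+2).
  c_0 = 1/(-1)^2 = 1.
  c_1 = 2/(-1)^3 = -2.
  c_2 = 3/(-1)^4 = 3.
The series is valid for |w/d| < 1, i.e. |z − z₀| < |d|.
Radius of convergence: R = |3 − z₀| = |-1| = 1 (distance from z₀ to the singularity z = 3).

c_0 = 1, c_1 = -2, c_2 = 3; R = 1.


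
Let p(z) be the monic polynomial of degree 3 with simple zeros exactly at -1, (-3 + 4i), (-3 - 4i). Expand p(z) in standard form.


The polynomial is p(z) = ∏_{α ∈ S} (z − α), where S = {-1, (-3 + 4i), (-3 - 4i)}.
Expanding the product yields: p(z) = z^3 + 7·z^2 + 31·z + 25.
Note conjugate pairs combine to real quadratics: (z − (-3+4i))(z − (-3−4i)) = z² + 6z + 25.
The resulting polynomial has degree 3 and real coefficients as required.

p(z) = z^3 + 7·z^2 + 31·z + 25.


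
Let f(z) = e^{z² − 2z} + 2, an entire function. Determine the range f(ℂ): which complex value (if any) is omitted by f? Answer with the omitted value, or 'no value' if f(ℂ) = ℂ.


Little Picard bounds the complement of f(ℂ) to at most one point.
The exponent g(z) = z² − 2z is a nonconstant polynomial, hence surjective onto ℂ. So e^{g(z)} takes every value in {e^w : w ∈ ℂ} = ℂ ∖ {0}. Adding 2 shifts the range to ℂ ∖ {2}. f omits exactly 2.

Omitted value: 2.


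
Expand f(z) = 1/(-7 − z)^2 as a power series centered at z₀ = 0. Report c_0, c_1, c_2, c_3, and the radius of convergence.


Let w = z − z₀, so z = z₀ + w.
Then -7 − z = -7 − (z₀ + w) = (-7 − z₀) − w = -7 − w.
f(z) = 1/(-7 − w)^2 = (1/(-7)^2) · (1 − w/(-7))^{−2}.
By the binomial series (1−u)^{−2} = Σ_{n≥0} C(n+1, 1) u^n for |u|<1, with u = w/(-7):
  c_n = C(n+1, 1) / (-7)^(n+2).
  c_0 = 1/(-7)^2 = 1/49.
  c_1 = 2/(-7)^3 = -2/343.
  c_2 = 3/(-7)^4 = 3/2401.
  c_3 = 4/(-7)^5 = -4/16807.
The series is valid for |w/d| < 1, i.e. |z − z₀| < |d|.
Radius of convergence: R = |-7 − z₀| = |-7| = 7 (distance from z₀ to the singularity z = -7).

c_0 = 1/49, c_1 = -2/343, c_2 = 3/2401, c_3 = -4/16807; R = 7.


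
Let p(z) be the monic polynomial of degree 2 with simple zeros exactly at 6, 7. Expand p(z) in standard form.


The polynomial is p(z) = ∏_{α ∈ S} (z − α), where S = {6, 7}.
Expanding the product yields: p(z) = z^2 -13·z + 42.
The resulting polynomial has degree 2 and real coefficients as required.

p(z) = z^2 -13·z + 42.


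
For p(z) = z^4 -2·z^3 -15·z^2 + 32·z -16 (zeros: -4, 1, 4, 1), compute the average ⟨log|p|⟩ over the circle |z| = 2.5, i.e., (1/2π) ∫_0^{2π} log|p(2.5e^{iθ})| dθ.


Zeros: -4, 1, 1, 4; r = 2.5.
Inside |z| < r: 1, 1. Outside (|z| ≥ r): -4, 4.
p(0) = -16, so log|p(0)| = log(16) = 2.7726.
Apply Jensen: I(r) = log|p(0)| + Σ_k log(r/|z_k|), summed over zeros inside |z| < r.
  log(r/|z_k|) for z_k = 1: log(2.5/1) = 0.9163
  log(r/|z_k|) for z_k = 1: log(2.5/1) = 0.9163
  Outside zeros (-4, 4) contribute nothing to the Jensen sum.
Sum over inside zeros: 1.8326.
I(r) = log|p(0)| + (inside sum) = 2.7726 + 1.8326 = 4.6052.
Note: since some zeros are outside |z| ≤ r, the simplified n·log(r) form does NOT apply — only the inside zeros contribute.

I(r) ≈ 4.6052.


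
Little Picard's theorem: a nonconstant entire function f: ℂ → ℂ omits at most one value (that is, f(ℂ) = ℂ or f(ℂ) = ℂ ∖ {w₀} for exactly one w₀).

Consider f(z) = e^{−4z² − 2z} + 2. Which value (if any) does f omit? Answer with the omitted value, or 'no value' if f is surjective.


Little Picard bounds the complement of f(ℂ) to at most one point.
The exponent g(z) = −4z² − 2z is a nonconstant polynomial, hence surjective onto ℂ. So e^{g(z)} takes every value in {e^w : w ∈ ℂ} = ℂ ∖ {0}. Adding 2 shifts the range to ℂ ∖ {2}. f omits exactly 2.

Omitted value: 2.


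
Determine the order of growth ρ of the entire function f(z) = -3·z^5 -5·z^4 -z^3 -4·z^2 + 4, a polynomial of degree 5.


|f(z)| ≤ Σ|c_k|·r^k = O(r^5) as r → ∞. Polynomial growth is O(e^{r^ε}) for every ε > 0 (since r^5/e^{r^ε} → 0), so ρ ≤ ε for all ε > 0, i.e. ρ = 0. Every nonconstant polynomial has order 0.
Therefore ρ = 0.

Order ρ = 0.


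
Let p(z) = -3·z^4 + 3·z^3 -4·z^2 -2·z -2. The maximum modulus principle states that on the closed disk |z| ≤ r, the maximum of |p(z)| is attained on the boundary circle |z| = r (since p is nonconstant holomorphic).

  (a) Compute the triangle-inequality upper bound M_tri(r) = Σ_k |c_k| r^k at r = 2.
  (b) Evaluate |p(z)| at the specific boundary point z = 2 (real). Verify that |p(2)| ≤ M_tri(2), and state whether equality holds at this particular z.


Coefficients: c_0 = -2, c_1 = -2, c_2 = -4, c_3 = 3, c_4 = -3. Radius r = 2.
Part (a). Triangle bound: M_tri(r) = Σ_k |c_k| r^k
  = |-2|·2^0 + |-2|·2^1 + |-4|·2^2 + |3|·2^3 + |-3|·2^4
  = 2 + 4 + 16 + 24 + 48 = 94.
This bounds M(r) := max_{|z|=r} |p(z)| from above; equality holds iff all terms c_k z^k can be made to align in phase at a single z on |z|=r.
Part (b). At z = 2 (real, on the circle |z| = r):
  p(2) = (-2)·2^0 + (-2)·2^1 + (-4)·2^2 + (3)·2^3 + (-3)·2^4 = -46.
  |p(2)| = 46.
Check: |p(2)| = 46 ≤ 94 = M_tri(2). ✓ Equality does not hold at z = 2 (the coefficients have mixed signs, so the terms do not all align in phase there).

M_tri(2) = 94; |p(2)| = 46; equality at z=2: no.


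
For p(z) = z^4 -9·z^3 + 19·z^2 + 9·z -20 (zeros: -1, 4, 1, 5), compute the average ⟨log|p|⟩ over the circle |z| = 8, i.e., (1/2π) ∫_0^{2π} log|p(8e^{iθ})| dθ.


Zeros: -1, 1, 4, 5; r = 8.
Inside |z| < r: -1, 1, 4, 5. Outside (|z| ≥ r): ∅.
p(0) = -20, so log|p(0)| = log(20) = 2.9957.
Apply Jensen: I(r) = log|p(0)| + Σ_k log(r/|z_k|), summed over zeros inside |z| < r.
  log(r/|z_k|) for z_k = -1: log(8/1) = 2.0794
  log(r/|z_k|) for z_k = 4: log(8/4) = 0.6931
  log(r/|z_k|) for z_k = 1: log(8/1) = 2.0794
  log(r/|z_k|) for z_k = 5: log(8/5) = 0.4700
Sum over inside zeros: 5.3220.
I(r) = log|p(0)| + (inside sum) = 2.9957 + 5.3220 = 8.3178.
Closed form (all zeros inside, monic): I(r) = n·log(r) = 4·log(8) = 8.3178. ✓

I(r) ≈ 8.3178.


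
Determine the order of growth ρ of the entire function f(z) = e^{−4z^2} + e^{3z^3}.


Each summand is entire of order 2 and 3 respectively (as in the single-exponential case). The order of a sum is at most the max of the orders, so ρ ≤ 3. For the lower bound: on |z|=r choose arg z so that 3z^3 is real positive; then |e^{3z^3}| = e^{3r^3} while |e^{-4z^2}| ≤ e^{4r^2} = o(e^{3r^3}). So |f| ≥ e^{3r^3}(1 − o(1)) and ρ ≥ 3. Hence ρ = max(2, 3) = 3.
Therefore ρ = 3.

Order ρ = 3.


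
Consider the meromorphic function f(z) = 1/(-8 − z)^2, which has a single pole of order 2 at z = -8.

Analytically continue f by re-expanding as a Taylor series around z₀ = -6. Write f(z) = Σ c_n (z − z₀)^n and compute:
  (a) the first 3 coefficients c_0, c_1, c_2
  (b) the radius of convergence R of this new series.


Let w = z − z₀, so z = z₀ + w.
Then -8 − z = -8 − (z₀ + w) = (-8 − z₀) − w = -2 − w.
f(z) = 1/(-2 − w)^2 = (1/(-2)^2) · (1 − w/(-2))^{−2}.
By the binomial series (1−u)^{−2} = Σ_{n≥0} C(n+1, 1) u^n for |u|<1, with u = w/(-2):
  c_n = C(n+1, 1) / (-2)^(n+2).
  c_0 = 1/(-2)^2 = 1/4.
  c_1 = 2/(-2)^3 = -1/4.
  c_2 = 3/(-2)^4 = 3/16.
The series is valid for |w/d| < 1, i.e. |z − z₀| < |d|.
Radius of convergence: R = |-8 − z₀| = |-2| = 2 (distance from z₀ to the singularity z = -8).

c_0 = 1/4, c_1 = -1/4, c_2 = 3/16; R = 2.


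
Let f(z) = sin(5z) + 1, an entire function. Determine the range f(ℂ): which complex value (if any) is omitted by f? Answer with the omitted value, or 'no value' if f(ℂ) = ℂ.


Little Picard bounds the complement of f(ℂ) to at most one point.
sin is entire and surjective onto ℂ: for every w ∈ ℂ, sin(ζ) = w has a solution ζ ∈ ℂ (e.g., via the complex inverse arcsin). With ζ = 5z this gives z = ζ/(5). Then 1·sin(5z) takes every value in 1·ℂ = ℂ, and adding 1 is a bijection of ℂ. So f is surjective and omits no value. (Note: only on the real line is sin bounded by [−1, 1].)

Omitted value: no value.


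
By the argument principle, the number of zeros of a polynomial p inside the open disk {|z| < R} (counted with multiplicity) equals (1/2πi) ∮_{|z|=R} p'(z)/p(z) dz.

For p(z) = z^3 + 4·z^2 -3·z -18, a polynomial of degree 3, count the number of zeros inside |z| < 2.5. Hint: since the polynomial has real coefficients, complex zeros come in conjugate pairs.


The zeros of p are: -3, 2, -3.
Their magnitudes are: 3, 2, 3.
Zeros with |z| < R = 2.5: 2.
Count = 1.
By the argument principle, (1/2πi) ∮_{|z|=R} p'(z)/p(z) dz equals exactly this count.

Number of zeros inside |z| < 2.5: 1.


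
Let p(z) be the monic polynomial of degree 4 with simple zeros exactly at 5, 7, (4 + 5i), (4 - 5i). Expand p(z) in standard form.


The polynomial is p(z) = ∏_{α ∈ S} (z − α), where S = {5, 7, (4 + 5i), (4 - 5i)}.
Expanding the product yields: p(z) = z^4 -20·z^3 + 172·z^2 -772·z + 1435.
Note conjugate pairs combine to real quadratics: (z − (4+5i))(z − (4−5i)) = z² − 8z + 41.
The resulting polynomial has degree 4 and real coefficients as required.

p(z) = z^4 -20·z^3 + 172·z^2 -772·z + 1435.


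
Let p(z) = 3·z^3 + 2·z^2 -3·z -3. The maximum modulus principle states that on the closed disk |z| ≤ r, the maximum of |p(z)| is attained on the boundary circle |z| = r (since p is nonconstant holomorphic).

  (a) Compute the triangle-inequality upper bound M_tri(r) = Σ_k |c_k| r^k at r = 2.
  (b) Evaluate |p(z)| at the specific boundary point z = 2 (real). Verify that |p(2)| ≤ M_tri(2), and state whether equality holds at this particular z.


Coefficients: c_0 = -3, c_1 = -3, c_2 = 2, c_3 = 3. Radius r = 2.
Part (a). Triangle bound: M_tri(r) = Σ_k |c_k| r^k
  = |-3|·2^0 + |-3|·2^1 + |2|·2^2 + |3|·2^3
  = 3 + 6 + 8 + 24 = 41.
This bounds M(r) := max_{|z|=r} |p(z)| from above; equality holds iff all terms c_k z^k can be made to align in phase at a single z on |z|=r.
Part (b). At z = 2 (real, on the circle |z| = r):
  p(2) = (-3)·2^0 + (-3)·2^1 + (2)·2^2 + (3)·2^3 = 23.
  |p(2)| = 23.
Check: |p(2)| = 23 ≤ 41 = M_tri(2). ✓ Equality does not hold at z = 2 (the coefficients have mixed signs, so the terms do not all align in phase there).

M_tri(2) = 41; |p(2)| = 23; equality at z=2: no.


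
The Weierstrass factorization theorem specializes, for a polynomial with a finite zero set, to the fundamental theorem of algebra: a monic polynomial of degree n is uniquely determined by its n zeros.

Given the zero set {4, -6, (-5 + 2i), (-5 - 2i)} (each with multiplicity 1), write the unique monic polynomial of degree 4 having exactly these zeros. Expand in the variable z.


The polynomial is p(z) = ∏_{α ∈ S} (z − α), where S = {4, -6, (-5 + 2i), (-5 - 2i)}.
Expanding the product yields: p(z) = z^4 + 12·z^3 + 25·z^2 -182·z -696.
Note conjugate pairs combine to real quadratics: (z − (-5+2i))(z − (-5−2i)) = z² + 10z + 29.
The resulting polynomial has degree 4 and real coefficients as required.

p(z) = z^4 + 12·z^3 + 25·z^2 -182·z -696.


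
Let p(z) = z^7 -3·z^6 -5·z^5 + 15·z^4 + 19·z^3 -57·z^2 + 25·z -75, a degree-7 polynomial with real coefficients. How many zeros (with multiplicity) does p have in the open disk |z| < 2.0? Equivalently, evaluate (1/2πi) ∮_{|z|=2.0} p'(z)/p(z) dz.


The zeros of p are: (2 + 1i), (2 - 1i), (0 + 1i), (0 - 1i), 3, (-2 + 1i), (-2 - 1i).
Their magnitudes are: 2.236, 2.236, 1, 1, 3, 2.236, 2.236.
Zeros with |z| < R = 2.0: (0 + 1i), (0 - 1i).
Count = 2.
By the argument principle, (1/2πi) ∮_{|z|=R} p'(z)/p(z) dz equals exactly this count.

Number of zeros inside |z| < 2.0: 2.


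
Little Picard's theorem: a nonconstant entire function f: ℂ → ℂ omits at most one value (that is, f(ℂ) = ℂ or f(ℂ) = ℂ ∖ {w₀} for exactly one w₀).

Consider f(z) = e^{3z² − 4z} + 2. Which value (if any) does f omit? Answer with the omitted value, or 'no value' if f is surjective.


Little Picard bounds the complement of f(ℂ) to at most one point.
The exponent g(z) = 3z² − 4z is a nonconstant polynomial, hence surjective onto ℂ. So e^{g(z)} takes every value in {e^w : w ∈ ℂ} = ℂ ∖ {0}. Adding 2 shifts the range to ℂ ∖ {2}. f omits exactly 2.

Omitted value: 2.
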